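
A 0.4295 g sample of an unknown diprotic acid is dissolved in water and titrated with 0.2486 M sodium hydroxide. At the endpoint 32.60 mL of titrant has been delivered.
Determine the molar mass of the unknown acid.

106.0 g/mol

n(NaOH) = 0.03260 L × 0.2486 mol/L = 8.104 × 10^-3 mol
From the 1:2 ratio, n(H2A) = 1/2 × 8.104 × 10^-3 = 4.052 × 10^-3 mol
M = m / n = 0.4295 g / 4.052 × 10^-3 mol = 106.0 g/mol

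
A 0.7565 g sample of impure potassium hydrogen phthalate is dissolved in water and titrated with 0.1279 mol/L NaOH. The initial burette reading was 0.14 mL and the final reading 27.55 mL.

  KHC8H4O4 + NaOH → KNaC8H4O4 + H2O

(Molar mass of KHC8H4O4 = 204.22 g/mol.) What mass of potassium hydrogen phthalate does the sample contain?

n(NaOH) = 0.02741 L × 0.1279 mol/L = 3.506 × 10^-3 mol
n(KHC8H4O4) = 3.506 × 10^-3 mol (1:1 ratio)
mass of KHC8H4O4 = 3.506 × 10^-3 × 204.22 g/mol = 0.7159 g

0.7159 g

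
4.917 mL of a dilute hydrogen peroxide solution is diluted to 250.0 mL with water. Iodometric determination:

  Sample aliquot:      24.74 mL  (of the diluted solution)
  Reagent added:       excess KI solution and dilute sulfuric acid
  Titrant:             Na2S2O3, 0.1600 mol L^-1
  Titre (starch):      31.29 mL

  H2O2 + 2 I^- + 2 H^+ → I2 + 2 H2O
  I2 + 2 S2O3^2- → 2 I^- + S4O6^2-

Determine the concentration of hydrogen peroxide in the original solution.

5.144 mol/L

n(S2O3^2-) = 0.03129 × 0.1600 = 5.006 × 10^-3 mol
n(I2) = n(S2O3^2-)/2 = 2.503 × 10^-3 mol
n(H2O2) in the aliquot = 2.503 × 10^-3 mol (1:1 ratio)
[H2O2]_dilute = 2.503 × 10^-3 / 0.02474 = 0.1012 mol/L
[H2O2]_original = 0.1012 × 250.0/4.917 = 5.144 mol/L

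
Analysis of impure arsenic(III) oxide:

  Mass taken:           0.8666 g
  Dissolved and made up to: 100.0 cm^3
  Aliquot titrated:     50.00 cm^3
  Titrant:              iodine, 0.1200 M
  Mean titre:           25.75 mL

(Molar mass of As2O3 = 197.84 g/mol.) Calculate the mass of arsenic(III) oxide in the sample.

As2O3 + 2 I2 + 2 H2O → As2O5 + 4 HI
n(I2) per titration = 0.02575 × 0.1200 = 3.090 × 10^-3 mol
From the 1:2 ratio, n(As2O3) in each aliquot = 1/2 × 3.090 × 10^-3 = 1.545 × 10^-3 mol
n(As2O3) in the whole flask = 1.545 × 10^-3 × 100.0/50.00 = 3.090 × 10^-3 mol
mass of As2O3 = 3.090 × 10^-3 × 197.84 = 0.6113 g

0.6113 g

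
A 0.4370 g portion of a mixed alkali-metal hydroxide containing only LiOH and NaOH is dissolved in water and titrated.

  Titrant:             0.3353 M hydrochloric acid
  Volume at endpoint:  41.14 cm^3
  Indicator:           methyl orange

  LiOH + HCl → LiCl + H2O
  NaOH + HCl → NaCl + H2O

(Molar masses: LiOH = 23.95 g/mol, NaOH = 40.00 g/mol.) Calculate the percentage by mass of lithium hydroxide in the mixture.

n(HCl) = 0.04114 × 0.3353 = 0.01379 mol
Let x = n(LiOH), y = n(NaOH).
Titrant: 1x + 1y = 0.01379;  mass: 23.95x + 40.00y = 0.4370
Solving, x = 7.151 × 10^-3 mol, y = 6.643 × 10^-3 mol
mass of LiOH = 7.151 × 10^-3 × 23.95 = 0.1713 g
% LiOH = 0.1713 / 0.4370 × 100 = 39.19 %

39.19 %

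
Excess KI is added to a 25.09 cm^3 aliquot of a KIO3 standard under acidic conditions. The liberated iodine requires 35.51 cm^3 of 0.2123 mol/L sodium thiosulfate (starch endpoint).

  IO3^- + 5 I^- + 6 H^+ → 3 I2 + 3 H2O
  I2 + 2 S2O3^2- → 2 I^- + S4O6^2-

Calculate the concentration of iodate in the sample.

n(S2O3^2-) = 0.03551 × 0.2123 = 7.539 × 10^-3 mol
n(I2) = n(S2O3^2-)/2 = 3.769 × 10^-3 mol
From the 1:3 ratio, n(IO3^-) in the aliquot = 1/3 × 3.769 × 10^-3 = 1.256 × 10^-3 mol
[IO3^-] = 1.256 × 10^-3 / 0.02509 = 0.05008 mol/L

0.05008 mol/L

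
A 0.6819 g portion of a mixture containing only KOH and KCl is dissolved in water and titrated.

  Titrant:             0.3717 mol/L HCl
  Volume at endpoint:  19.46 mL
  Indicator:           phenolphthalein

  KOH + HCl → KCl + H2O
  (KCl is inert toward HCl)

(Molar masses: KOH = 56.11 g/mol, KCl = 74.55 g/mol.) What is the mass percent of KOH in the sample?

n(HCl) = 0.01946 × 0.3717 = 7.233 × 10^-3 mol
Let x = n(KOH), y = n(KCl).
Titrant: 1x = 7.233 × 10^-3;  mass: 56.11x + 74.55y = 0.6819
Solving, x = 7.233 × 10^-3 mol, y = 3.703 × 10^-3 mol
mass of KOH = 7.233 × 10^-3 × 56.11 = 0.4059 g
% KOH = 0.4059 / 0.6819 × 100 = 59.52 %

59.52 %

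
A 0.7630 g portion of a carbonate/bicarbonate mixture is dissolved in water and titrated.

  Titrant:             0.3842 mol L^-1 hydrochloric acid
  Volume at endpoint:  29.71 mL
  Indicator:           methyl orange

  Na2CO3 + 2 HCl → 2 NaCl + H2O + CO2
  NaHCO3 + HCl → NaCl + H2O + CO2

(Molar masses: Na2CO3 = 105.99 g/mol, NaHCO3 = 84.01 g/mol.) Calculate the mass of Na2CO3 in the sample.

0.3348 g

n(HCl) = 0.02971 × 0.3842 = 0.01141 mol
Let x = n(Na2CO3), y = n(NaHCO3).
Titrant: 2x + 1y = 0.01141;  mass: 105.99x + 84.01y = 0.7630
Solving, x = 3.159 × 10^-3 mol, y = 5.097 × 10^-3 mol
mass of Na2CO3 = 3.159 × 10^-3 × 105.99 = 0.3348 g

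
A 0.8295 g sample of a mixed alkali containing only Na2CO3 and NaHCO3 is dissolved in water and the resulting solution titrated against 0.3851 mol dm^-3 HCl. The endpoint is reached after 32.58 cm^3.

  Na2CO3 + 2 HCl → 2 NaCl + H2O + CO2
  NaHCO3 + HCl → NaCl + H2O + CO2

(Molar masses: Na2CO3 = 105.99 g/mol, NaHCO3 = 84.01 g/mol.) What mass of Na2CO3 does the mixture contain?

0.3837 g

n(HCl) = 0.03258 × 0.3851 = 0.01255 mol
Let x = n(Na2CO3), y = n(NaHCO3).
Titrant: 2x + 1y = 0.01255;  mass: 105.99x + 84.01y = 0.8295
Solving, x = 3.620 × 10^-3 mol, y = 5.307 × 10^-3 mol
mass of Na2CO3 = 3.620 × 10^-3 × 105.99 = 0.3837 g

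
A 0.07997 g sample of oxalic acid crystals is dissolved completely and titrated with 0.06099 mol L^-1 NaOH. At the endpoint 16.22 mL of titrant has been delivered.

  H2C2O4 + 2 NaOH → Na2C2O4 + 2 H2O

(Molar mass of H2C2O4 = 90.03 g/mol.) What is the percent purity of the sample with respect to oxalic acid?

n(NaOH) = 0.01622 L × 0.06099 mol/L = 9.893 × 10^-4 mol
From the 1:2 ratio, n(H2C2O4) = 1/2 × 9.893 × 10^-4 = 4.946 × 10^-4 mol
mass of H2C2O4 = 4.946 × 10^-4 × 90.03 g/mol = 0.04453 g
% H2C2O4 = 0.04453 / 0.07997 × 100 = 55.69 %

55.69 %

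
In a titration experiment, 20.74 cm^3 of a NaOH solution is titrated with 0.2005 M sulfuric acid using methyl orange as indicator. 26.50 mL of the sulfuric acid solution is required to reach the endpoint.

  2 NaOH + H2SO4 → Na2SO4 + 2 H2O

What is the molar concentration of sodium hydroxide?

n(H2SO4) = 0.02650 L × 0.2005 mol/L = 5.313 × 10^-3 mol
From the 2:1 mole ratio, n(NaOH) = 2/1 × 5.313 × 10^-3 = 0.01063 mol
[NaOH] = 0.01063 mol / 0.02074 L = 0.5124 mol/L

0.5124 M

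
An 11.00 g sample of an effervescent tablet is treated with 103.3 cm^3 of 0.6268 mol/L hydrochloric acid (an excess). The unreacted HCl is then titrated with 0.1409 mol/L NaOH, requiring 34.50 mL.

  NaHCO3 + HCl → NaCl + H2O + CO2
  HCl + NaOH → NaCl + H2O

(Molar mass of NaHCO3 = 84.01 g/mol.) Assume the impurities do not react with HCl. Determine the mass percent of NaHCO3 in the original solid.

n(HCl) added = 0.1033 × 0.6268 = 0.06475 mol
n(NaOH) used in back-titration = 0.03450 × 0.1409 = 4.861 × 10^-3 mol
n(HCl) left over = 4.861 × 10^-3 mol (1:1 ratio)
n(HCl) consumed by analyte = 0.06475 − 4.861 × 10^-3 = 0.05989 mol
n(NaHCO3) = 0.05989 mol (1:1 ratio)
mass of NaHCO3 = 0.05989 × 84.01 = 5.031 g
% NaHCO3 = 5.031 / 11.00 × 100 = 45.74 %

45.74 %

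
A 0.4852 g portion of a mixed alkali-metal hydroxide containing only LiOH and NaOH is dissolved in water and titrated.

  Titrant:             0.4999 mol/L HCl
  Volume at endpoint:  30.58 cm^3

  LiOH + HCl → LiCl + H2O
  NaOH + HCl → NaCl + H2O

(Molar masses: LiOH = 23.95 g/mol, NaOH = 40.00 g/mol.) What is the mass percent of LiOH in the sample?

38.84 %

n(HCl) = 0.03058 × 0.4999 = 0.01529 mol
Let x = n(LiOH), y = n(NaOH).
Titrant: 1x + 1y = 0.01529;  mass: 23.95x + 40.00y = 0.4852
Solving, x = 7.868 × 10^-3 mol, y = 7.419 × 10^-3 mol
mass of LiOH = 7.868 × 10^-3 × 23.95 = 0.1884 g
% LiOH = 0.1884 / 0.4852 × 100 = 38.84 %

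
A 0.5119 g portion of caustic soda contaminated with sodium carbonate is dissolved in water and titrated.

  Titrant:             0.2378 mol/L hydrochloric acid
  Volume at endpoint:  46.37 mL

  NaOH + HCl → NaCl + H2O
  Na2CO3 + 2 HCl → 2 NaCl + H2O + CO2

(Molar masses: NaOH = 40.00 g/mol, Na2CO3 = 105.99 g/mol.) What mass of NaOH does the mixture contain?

n(HCl) = 0.04637 × 0.2378 = 0.01103 mol
Let x = n(NaOH), y = n(Na2CO3).
Titrant: 1x + 2y = 0.01103;  mass: 40.00x + 105.99y = 0.5119
Solving, x = 5.576 × 10^-3 mol, y = 2.725 × 10^-3 mol
mass of NaOH = 5.576 × 10^-3 × 40.00 = 0.2231 g

0.2231 g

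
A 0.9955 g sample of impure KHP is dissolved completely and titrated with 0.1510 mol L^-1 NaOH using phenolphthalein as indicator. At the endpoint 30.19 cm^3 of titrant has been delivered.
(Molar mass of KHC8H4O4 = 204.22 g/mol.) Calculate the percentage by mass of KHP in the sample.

93.52 %

KHC8H4O4 + NaOH → KNaC8H4O4 + H2O
n(NaOH) = 0.03019 L × 0.1510 mol/L = 4.559 × 10^-3 mol
n(KHC8H4O4) = 4.559 × 10^-3 mol (1:1 ratio)
mass of KHC8H4O4 = 4.559 × 10^-3 × 204.22 g/mol = 0.9310 g
% KHC8H4O4 = 0.9310 / 0.9955 × 100 = 93.52 %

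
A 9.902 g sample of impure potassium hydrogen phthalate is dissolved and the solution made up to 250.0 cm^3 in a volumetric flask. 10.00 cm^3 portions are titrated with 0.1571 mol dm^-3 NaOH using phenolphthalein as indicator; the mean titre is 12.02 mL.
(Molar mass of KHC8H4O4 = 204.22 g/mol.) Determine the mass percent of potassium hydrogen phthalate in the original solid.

97.36 %

KHC8H4O4 + NaOH → KNaC8H4O4 + H2O
n(NaOH) per titration = 0.01202 × 0.1571 = 1.888 × 10^-3 mol
n(KHC8H4O4) in each aliquot = 1.888 × 10^-3 mol (1:1 ratio)
n(KHC8H4O4) in the whole flask = 1.888 × 10^-3 × 250.0/10.00 = 0.04721 mol
mass of KHC8H4O4 = 0.04721 × 204.22 = 9.641 g
% KHC8H4O4 = 9.641 / 9.902 × 100 = 97.36 %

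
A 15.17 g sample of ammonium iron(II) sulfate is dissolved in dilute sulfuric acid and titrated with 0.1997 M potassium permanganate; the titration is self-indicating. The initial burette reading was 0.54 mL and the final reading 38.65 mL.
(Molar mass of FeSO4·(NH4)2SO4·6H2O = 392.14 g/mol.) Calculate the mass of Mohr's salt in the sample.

14.92 g

MnO4^- + 5 Fe^2+ + 8 H^+ → Mn^2+ + 5 Fe^3+ + 4 H2O
n(KMnO4) = 0.03811 L × 0.1997 mol/L = 7.611 × 10^-3 mol
From the 5:1 ratio, n(FeSO4·(NH4)2SO4·6H2O) = 5/1 × 7.611 × 10^-3 = 0.03805 mol
mass of FeSO4·(NH4)2SO4·6H2O = 0.03805 × 392.14 g/mol = 14.92 g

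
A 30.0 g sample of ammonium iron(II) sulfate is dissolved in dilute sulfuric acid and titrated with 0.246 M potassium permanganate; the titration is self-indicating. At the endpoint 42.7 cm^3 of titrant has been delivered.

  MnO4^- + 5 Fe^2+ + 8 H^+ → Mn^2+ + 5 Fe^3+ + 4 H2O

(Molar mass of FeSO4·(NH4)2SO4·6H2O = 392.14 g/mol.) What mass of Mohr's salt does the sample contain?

n(KMnO4) = 0.0427 L × 0.246 mol/L = 0.0105 mol
From the 5:1 ratio, n(FeSO4·(NH4)2SO4·6H2O) = 5/1 × 0.0105 = 0.0525 mol
mass of FeSO4·(NH4)2SO4·6H2O = 0.0525 × 392.14 g/mol = 20.6 g

20.6 g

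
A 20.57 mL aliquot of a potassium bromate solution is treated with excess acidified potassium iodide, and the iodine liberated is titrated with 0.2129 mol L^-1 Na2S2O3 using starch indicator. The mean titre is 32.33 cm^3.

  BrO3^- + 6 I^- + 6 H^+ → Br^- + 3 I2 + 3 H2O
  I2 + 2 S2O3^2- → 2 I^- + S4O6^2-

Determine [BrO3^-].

n(S2O3^2-) = 0.03233 × 0.2129 = 6.883 × 10^-3 mol
n(I2) = n(S2O3^2-)/2 = 3.442 × 10^-3 mol
From the 1:3 ratio, n(BrO3^-) in the aliquot = 1/3 × 3.442 × 10^-3 = 1.147 × 10^-3 mol
[BrO3^-] = 1.147 × 10^-3 / 0.02057 = 0.05577 mol/L

0.05577 mol/L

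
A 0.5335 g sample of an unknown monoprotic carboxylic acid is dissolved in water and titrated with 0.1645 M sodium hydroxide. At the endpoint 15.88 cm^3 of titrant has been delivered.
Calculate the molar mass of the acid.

n(NaOH) = 0.01588 L × 0.1645 mol/L = 2.612 × 10^-3 mol
n(HA) = 2.612 × 10^-3 mol (1:1 ratio)
M = m / n = 0.5335 g / 2.612 × 10^-3 mol = 204.2 g/mol

204.2 g/mol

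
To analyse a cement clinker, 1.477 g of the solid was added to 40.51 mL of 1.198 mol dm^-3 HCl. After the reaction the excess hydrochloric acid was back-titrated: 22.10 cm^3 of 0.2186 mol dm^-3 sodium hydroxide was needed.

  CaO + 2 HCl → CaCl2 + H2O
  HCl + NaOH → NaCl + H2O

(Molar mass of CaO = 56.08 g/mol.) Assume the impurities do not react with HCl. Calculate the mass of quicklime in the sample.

1.225 g

n(HCl) added = 0.04051 × 1.198 = 0.04853 mol
n(NaOH) used in back-titration = 0.02210 × 0.2186 = 4.831 × 10^-3 mol
n(HCl) left over = 4.831 × 10^-3 mol (1:1 ratio)
n(HCl) consumed by analyte = 0.04853 − 4.831 × 10^-3 = 0.04370 mol
From the 1:2 ratio, n(CaO) = 1/2 × 0.04370 = 0.02185 mol
mass of CaO = 0.02185 × 56.08 = 1.225 g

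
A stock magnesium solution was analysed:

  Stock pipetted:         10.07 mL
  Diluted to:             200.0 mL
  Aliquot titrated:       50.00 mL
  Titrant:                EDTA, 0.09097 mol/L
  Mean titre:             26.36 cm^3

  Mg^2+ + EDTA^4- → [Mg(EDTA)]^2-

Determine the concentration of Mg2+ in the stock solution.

n(EDTA) = 0.02636 × 0.09097 = 2.398 × 10^-3 mol
n(Mg2+) in the aliquot = 2.398 × 10^-3 mol (1:1 ratio)
[Mg2+]_dilute = 2.398 × 10^-3 / 0.05000 = 0.04796 mol/L
Dilution factor = 200.0 / 10.07 = 19.86
[Mg2+]_stock = 0.04796 × 19.86 = 0.9525 mol/L

0.9525 mol/L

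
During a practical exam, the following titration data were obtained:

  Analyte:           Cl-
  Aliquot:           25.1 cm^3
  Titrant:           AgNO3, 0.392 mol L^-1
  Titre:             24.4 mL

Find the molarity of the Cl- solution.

Ag^+ + Cl^- → AgCl(s)
n(AgNO3) = 0.0244 L × 0.392 mol/L = 9.56 × 10^-3 mol
n(Cl-) = 9.56 × 10^-3 mol (1:1 mole ratio)
[Cl-] = 9.56 × 10^-3 mol / 0.0251 L = 0.381 mol/L

0.381 mol/L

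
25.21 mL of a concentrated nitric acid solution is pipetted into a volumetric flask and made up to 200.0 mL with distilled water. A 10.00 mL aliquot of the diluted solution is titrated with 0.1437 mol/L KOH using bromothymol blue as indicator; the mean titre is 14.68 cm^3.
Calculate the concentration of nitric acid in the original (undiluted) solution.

HNO3 + KOH → KNO3 + H2O
n(KOH) = 0.01468 × 0.1437 = 2.110 × 10^-3 mol
n(HNO3) in the aliquot = 2.110 × 10^-3 mol (1:1 ratio)
[HNO3]_dilute = 2.110 × 10^-3 / 0.01000 = 0.2110 mol/L
Dilution factor = 200.0 / 25.21 = 7.933
[HNO3]_stock = 0.2110 × 7.933 = 1.674 mol/L

1.674 mol/L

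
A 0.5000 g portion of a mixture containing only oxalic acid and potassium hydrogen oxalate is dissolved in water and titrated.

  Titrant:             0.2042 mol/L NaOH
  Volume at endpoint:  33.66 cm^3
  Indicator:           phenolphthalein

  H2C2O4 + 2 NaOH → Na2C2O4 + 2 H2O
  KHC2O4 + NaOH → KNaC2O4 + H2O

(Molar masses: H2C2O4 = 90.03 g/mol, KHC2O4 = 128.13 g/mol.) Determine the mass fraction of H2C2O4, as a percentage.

41.24 %

n(NaOH) = 0.03366 × 0.2042 = 6.873 × 10^-3 mol
Let x = n(H2C2O4), y = n(KHC2O4).
Titrant: 2x + 1y = 6.873 × 10^-3;  mass: 90.03x + 128.13y = 0.5000
Solving, x = 2.290 × 10^-3 mol, y = 2.293 × 10^-3 mol
mass of H2C2O4 = 2.290 × 10^-3 × 90.03 = 0.2062 g
% H2C2O4 = 0.2062 / 0.5000 × 100 = 41.24 %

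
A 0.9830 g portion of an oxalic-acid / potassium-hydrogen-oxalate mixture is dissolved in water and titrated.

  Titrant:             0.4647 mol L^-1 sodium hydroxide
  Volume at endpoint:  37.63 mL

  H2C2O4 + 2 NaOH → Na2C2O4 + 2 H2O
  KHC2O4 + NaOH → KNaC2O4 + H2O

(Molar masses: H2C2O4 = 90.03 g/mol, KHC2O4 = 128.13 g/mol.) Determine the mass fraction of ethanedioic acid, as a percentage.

n(NaOH) = 0.03763 × 0.4647 = 0.01749 mol
Let x = n(H2C2O4), y = n(KHC2O4).
Titrant: 2x + 1y = 0.01749;  mass: 90.03x + 128.13y = 0.9830
Solving, x = 7.565 × 10^-3 mol, y = 2.356 × 10^-3 mol
mass of H2C2O4 = 7.565 × 10^-3 × 90.03 = 0.6811 g
% H2C2O4 = 0.6811 / 0.9830 × 100 = 69.29 %

69.29 %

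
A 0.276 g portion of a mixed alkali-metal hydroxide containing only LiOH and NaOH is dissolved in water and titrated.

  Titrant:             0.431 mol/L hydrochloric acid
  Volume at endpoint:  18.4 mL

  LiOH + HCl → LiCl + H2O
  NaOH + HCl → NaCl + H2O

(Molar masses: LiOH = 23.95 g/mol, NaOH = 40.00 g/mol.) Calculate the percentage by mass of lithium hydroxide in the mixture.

22.3 %

n(HCl) = 0.0184 × 0.431 = 7.93 × 10^-3 mol
Let x = n(LiOH), y = n(NaOH).
Titrant: 1x + 1y = 7.93 × 10^-3;  mass: 23.95x + 40.00y = 0.276
Solving, x = 2.57 × 10^-3 mol, y = 5.36 × 10^-3 mol
mass of LiOH = 2.57 × 10^-3 × 23.95 = 0.0615 g
% LiOH = 0.0615 / 0.276 × 100 = 22.3 %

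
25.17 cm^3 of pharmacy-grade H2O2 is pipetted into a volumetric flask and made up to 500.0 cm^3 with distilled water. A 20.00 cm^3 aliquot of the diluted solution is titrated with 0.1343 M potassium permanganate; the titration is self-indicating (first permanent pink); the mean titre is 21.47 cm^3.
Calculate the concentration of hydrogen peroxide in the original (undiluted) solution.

2 MnO4^- + 5 H2O2 + 6 H^+ → 2 Mn^2+ + 5 O2 + 8 H2O
n(KMnO4) = 0.02147 × 0.1343 = 2.883 × 10^-3 mol
From the 5:2 ratio, n(H2O2) in the aliquot = 5/2 × 2.883 × 10^-3 = 7.209 × 10^-3 mol
[H2O2]_dilute = 7.209 × 10^-3 / 0.02000 = 0.3604 mol/L
Dilution factor = 500.0 / 25.17 = 19.86
[H2O2]_stock = 0.3604 × 19.86 = 7.160 mol/L

7.160 M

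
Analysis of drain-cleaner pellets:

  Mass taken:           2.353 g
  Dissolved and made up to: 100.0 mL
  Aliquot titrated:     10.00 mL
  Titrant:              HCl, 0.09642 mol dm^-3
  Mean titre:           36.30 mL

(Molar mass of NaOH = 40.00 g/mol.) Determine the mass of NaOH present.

NaOH + HCl → NaCl + H2O
n(HCl) per titration = 0.03630 × 0.09642 = 3.500 × 10^-3 mol
n(NaOH) in each aliquot = 3.500 × 10^-3 mol (1:1 ratio)
n(NaOH) in the whole flask = 3.500 × 10^-3 × 100.0/10.00 = 0.03500 mol
mass of NaOH = 0.03500 × 40.00 = 1.400 g

1.400 g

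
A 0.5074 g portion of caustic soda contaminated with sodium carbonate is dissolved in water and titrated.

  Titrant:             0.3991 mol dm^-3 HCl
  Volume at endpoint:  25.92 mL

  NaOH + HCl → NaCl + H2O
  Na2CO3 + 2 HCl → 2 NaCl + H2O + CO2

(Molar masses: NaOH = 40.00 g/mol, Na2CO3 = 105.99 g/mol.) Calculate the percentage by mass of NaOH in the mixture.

24.76 %

n(HCl) = 0.02592 × 0.3991 = 0.01034 mol
Let x = n(NaOH), y = n(Na2CO3).
Titrant: 1x + 2y = 0.01034;  mass: 40.00x + 105.99y = 0.5074
Solving, x = 3.141 × 10^-3 mol, y = 3.602 × 10^-3 mol
mass of NaOH = 3.141 × 10^-3 × 40.00 = 0.1256 g
% NaOH = 0.1256 / 0.5074 × 100 = 24.76 %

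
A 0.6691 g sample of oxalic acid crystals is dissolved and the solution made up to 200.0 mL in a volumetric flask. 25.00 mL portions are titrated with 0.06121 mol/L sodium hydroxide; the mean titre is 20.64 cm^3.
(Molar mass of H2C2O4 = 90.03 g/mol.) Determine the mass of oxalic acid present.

0.4550 g

H2C2O4 + 2 NaOH → Na2C2O4 + 2 H2O
n(NaOH) per titration = 0.02064 × 0.06121 = 1.263 × 10^-3 mol
From the 1:2 ratio, n(H2C2O4) in each aliquot = 1/2 × 1.263 × 10^-3 = 6.317 × 10^-4 mol
n(H2C2O4) in the whole flask = 6.317 × 10^-4 × 200.0/25.00 = 5.053 × 10^-3 mol
mass of H2C2O4 = 5.053 × 10^-3 × 90.03 = 0.4550 g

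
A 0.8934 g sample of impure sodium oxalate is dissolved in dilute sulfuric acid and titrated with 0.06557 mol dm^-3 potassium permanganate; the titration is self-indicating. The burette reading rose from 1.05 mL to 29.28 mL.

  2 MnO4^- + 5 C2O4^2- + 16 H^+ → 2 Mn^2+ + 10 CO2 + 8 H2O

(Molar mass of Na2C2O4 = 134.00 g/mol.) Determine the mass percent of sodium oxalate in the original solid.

69.41 %

n(KMnO4) = 0.02823 L × 0.06557 mol/L = 1.851 × 10^-3 mol
From the 5:2 ratio, n(Na2C2O4) = 5/2 × 1.851 × 10^-3 = 4.628 × 10^-3 mol
mass of Na2C2O4 = 4.628 × 10^-3 × 134.00 g/mol = 0.6201 g
% Na2C2O4 = 0.6201 / 0.8934 × 100 = 69.41 %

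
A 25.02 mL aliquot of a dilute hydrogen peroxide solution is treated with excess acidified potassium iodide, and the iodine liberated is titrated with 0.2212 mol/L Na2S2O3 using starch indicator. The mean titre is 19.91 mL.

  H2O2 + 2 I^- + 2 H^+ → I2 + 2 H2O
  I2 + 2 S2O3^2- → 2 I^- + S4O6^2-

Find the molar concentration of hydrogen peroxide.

n(S2O3^2-) = 0.01991 × 0.2212 = 4.404 × 10^-3 mol
n(I2) = n(S2O3^2-)/2 = 2.202 × 10^-3 mol
n(H2O2) in the aliquot = 2.202 × 10^-3 mol (1:1 ratio)
[H2O2] = 2.202 × 10^-3 / 0.02502 = 0.08801 mol/L

0.08801 mol/L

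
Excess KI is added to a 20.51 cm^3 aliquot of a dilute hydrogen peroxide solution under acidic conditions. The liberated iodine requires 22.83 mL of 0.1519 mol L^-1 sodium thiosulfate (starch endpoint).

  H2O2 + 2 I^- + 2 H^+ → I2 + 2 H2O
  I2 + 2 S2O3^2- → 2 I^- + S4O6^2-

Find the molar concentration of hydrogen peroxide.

0.08454 mol/L

n(S2O3^2-) = 0.02283 × 0.1519 = 3.468 × 10^-3 mol
n(I2) = n(S2O3^2-)/2 = 1.734 × 10^-3 mol
n(H2O2) in the aliquot = 1.734 × 10^-3 mol (1:1 ratio)
[H2O2] = 1.734 × 10^-3 / 0.02051 = 0.08454 mol/L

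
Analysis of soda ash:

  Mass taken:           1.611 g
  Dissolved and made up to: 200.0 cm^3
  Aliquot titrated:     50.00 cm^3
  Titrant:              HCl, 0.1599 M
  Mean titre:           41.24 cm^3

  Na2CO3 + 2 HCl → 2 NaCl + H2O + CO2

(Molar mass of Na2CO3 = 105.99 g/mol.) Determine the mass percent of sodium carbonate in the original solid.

n(HCl) per titration = 0.04124 × 0.1599 = 6.594 × 10^-3 mol
From the 1:2 ratio, n(Na2CO3) in each aliquot = 1/2 × 6.594 × 10^-3 = 3.297 × 10^-3 mol
n(Na2CO3) in the whole flask = 3.297 × 10^-3 × 200.0/50.00 = 0.01319 mol
mass of Na2CO3 = 0.01319 × 105.99 = 1.398 g
% Na2CO3 = 1.398 / 1.611 × 100 = 86.77 %

86.77 %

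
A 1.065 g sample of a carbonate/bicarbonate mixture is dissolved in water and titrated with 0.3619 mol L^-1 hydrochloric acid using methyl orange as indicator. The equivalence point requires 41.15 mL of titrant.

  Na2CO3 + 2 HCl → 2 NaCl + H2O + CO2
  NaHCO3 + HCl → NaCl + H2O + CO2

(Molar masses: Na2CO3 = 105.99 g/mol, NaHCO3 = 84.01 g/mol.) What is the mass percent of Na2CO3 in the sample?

n(HCl) = 0.04115 × 0.3619 = 0.01489 mol
Let x = n(Na2CO3), y = n(NaHCO3).
Titrant: 2x + 1y = 0.01489;  mass: 105.99x + 84.01y = 1.065
Solving, x = 3.000 × 10^-3 mol, y = 8.892 × 10^-3 mol
mass of Na2CO3 = 3.000 × 10^-3 × 105.99 = 0.3180 g
% Na2CO3 = 0.3180 / 1.065 × 100 = 29.86 %

29.86 %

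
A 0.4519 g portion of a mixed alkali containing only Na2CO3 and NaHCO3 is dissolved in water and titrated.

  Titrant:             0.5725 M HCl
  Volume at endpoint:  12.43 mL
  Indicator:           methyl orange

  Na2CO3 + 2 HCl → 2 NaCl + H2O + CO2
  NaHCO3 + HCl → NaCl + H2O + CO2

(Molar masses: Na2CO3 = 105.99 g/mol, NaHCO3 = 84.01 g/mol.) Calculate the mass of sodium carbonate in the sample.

0.2493 g

n(HCl) = 0.01243 × 0.5725 = 7.116 × 10^-3 mol
Let x = n(Na2CO3), y = n(NaHCO3).
Titrant: 2x + 1y = 7.116 × 10^-3;  mass: 105.99x + 84.01y = 0.4519
Solving, x = 2.353 × 10^-3 mol, y = 2.411 × 10^-3 mol
mass of Na2CO3 = 2.353 × 10^-3 × 105.99 = 0.2493 g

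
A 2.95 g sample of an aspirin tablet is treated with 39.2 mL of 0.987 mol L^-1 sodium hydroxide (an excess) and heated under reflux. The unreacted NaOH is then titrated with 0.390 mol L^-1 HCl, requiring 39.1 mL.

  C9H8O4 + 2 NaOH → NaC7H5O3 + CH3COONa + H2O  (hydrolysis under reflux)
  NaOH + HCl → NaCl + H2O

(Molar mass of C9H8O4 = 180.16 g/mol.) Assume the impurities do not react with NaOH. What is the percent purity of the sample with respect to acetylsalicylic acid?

n(NaOH) added = 0.0392 × 0.987 = 0.0387 mol
n(HCl) used in back-titration = 0.0391 × 0.390 = 0.0152 mol
n(NaOH) left over = 0.0152 mol (1:1 ratio)
n(NaOH) consumed by analyte = 0.0387 − 0.0152 = 0.0234 mol
From the 1:2 ratio, n(C9H8O4) = 1/2 × 0.0234 = 0.0117 mol
mass of C9H8O4 = 0.0117 × 180.16 = 2.11 g
% C9H8O4 = 2.11 / 2.95 × 100 = 71.6 %

71.6 %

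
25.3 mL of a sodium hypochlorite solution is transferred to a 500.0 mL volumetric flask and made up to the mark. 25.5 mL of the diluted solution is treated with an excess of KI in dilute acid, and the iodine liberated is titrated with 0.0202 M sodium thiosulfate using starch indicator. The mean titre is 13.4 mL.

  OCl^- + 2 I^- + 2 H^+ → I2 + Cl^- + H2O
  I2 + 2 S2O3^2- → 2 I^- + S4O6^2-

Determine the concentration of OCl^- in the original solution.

n(S2O3^2-) = 0.0134 × 0.0202 = 2.71 × 10^-4 mol
n(I2) = n(S2O3^2-)/2 = 1.35 × 10^-4 mol
n(OCl^-) in the aliquot = 1.35 × 10^-4 mol (1:1 ratio)
[OCl^-]_dilute = 1.35 × 10^-4 / 0.0255 = 0.00531 mol/L
[OCl^-]_original = 0.00531 × 500.0/25.3 = 0.105 mol/L

0.105 M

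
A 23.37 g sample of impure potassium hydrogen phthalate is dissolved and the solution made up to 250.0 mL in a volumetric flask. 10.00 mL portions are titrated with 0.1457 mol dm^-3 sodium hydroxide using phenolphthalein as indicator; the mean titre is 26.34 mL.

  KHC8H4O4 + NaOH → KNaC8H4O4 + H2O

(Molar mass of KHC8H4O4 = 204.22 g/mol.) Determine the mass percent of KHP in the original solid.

83.84 %

n(NaOH) per titration = 0.02634 × 0.1457 = 3.838 × 10^-3 mol
n(KHC8H4O4) in each aliquot = 3.838 × 10^-3 mol (1:1 ratio)
n(KHC8H4O4) in the whole flask = 3.838 × 10^-3 × 250.0/10.00 = 0.09594 mol
mass of KHC8H4O4 = 0.09594 × 204.22 = 19.59 g
% KHC8H4O4 = 19.59 / 23.37 × 100 = 83.84 %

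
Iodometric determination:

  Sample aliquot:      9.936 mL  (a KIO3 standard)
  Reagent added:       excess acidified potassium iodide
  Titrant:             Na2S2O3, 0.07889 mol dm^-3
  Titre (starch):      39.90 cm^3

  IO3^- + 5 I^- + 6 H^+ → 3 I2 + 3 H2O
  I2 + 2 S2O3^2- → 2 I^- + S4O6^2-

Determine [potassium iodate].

n(S2O3^2-) = 0.03990 × 0.07889 = 3.148 × 10^-3 mol
n(I2) = n(S2O3^2-)/2 = 1.574 × 10^-3 mol
From the 1:3 ratio, n(IO3^-) in the aliquot = 1/3 × 1.574 × 10^-3 = 5.246 × 10^-4 mol
[IO3^-] = 5.246 × 10^-4 / 0.009936 = 0.05280 mol/L

0.05280 mol/L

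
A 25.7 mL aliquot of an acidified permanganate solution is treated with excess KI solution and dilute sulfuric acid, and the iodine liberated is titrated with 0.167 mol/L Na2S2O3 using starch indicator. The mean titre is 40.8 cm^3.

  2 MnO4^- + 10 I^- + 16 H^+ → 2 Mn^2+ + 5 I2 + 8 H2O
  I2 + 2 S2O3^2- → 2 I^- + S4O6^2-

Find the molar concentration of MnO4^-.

n(S2O3^2-) = 0.0408 × 0.167 = 6.81 × 10^-3 mol
n(I2) = n(S2O3^2-)/2 = 3.41 × 10^-3 mol
From the 2:5 ratio, n(MnO4^-) in the aliquot = 2/5 × 3.41 × 10^-3 = 1.36 × 10^-3 mol
[MnO4^-] = 1.36 × 10^-3 / 0.0257 = 0.0530 mol/L

0.0530 mol/L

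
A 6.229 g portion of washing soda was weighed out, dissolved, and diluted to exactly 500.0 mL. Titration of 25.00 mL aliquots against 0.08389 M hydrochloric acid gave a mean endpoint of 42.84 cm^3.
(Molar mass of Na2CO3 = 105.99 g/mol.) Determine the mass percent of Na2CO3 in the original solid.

61.15 %

Na2CO3 + 2 HCl → 2 NaCl + H2O + CO2
n(HCl) per titration = 0.04284 × 0.08389 = 3.594 × 10^-3 mol
From the 1:2 ratio, n(Na2CO3) in each aliquot = 1/2 × 3.594 × 10^-3 = 1.797 × 10^-3 mol
n(Na2CO3) in the whole flask = 1.797 × 10^-3 × 500.0/25.00 = 0.03594 mol
mass of Na2CO3 = 0.03594 × 105.99 = 3.809 g
% Na2CO3 = 3.809 / 6.229 × 100 = 61.15 %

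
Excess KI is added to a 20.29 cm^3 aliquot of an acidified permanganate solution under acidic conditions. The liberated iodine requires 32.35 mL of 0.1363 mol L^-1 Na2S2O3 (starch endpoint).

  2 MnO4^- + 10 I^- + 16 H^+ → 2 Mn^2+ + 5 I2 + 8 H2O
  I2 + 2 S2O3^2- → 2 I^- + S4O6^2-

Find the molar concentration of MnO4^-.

n(S2O3^2-) = 0.03235 × 0.1363 = 4.409 × 10^-3 mol
n(I2) = n(S2O3^2-)/2 = 2.205 × 10^-3 mol
From the 2:5 ratio, n(MnO4^-) in the aliquot = 2/5 × 2.205 × 10^-3 = 8.819 × 10^-4 mol
[MnO4^-] = 8.819 × 10^-4 / 0.02029 = 0.04346 mol/L

0.04346 mol/L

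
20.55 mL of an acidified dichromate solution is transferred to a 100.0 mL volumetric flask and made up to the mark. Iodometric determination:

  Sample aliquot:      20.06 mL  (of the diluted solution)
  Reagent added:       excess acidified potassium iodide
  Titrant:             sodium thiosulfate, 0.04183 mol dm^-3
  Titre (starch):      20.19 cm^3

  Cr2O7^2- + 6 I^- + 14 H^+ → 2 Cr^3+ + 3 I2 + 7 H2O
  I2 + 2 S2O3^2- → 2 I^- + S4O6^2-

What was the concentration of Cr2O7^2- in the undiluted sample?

n(S2O3^2-) = 0.02019 × 0.04183 = 8.445 × 10^-4 mol
n(I2) = n(S2O3^2-)/2 = 4.223 × 10^-4 mol
From the 1:3 ratio, n(Cr2O7^2-) in the aliquot = 1/3 × 4.223 × 10^-4 = 1.408 × 10^-4 mol
[Cr2O7^2-]_dilute = 1.408 × 10^-4 / 0.02006 = 0.007017 mol/L
[Cr2O7^2-]_original = 0.007017 × 100.0/20.55 = 0.03415 mol/L

0.03415 mol/L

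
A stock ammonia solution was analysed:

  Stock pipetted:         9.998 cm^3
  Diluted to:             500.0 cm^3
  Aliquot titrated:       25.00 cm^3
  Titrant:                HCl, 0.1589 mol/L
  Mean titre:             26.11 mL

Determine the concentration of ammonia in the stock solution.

8.299 mol/L

NH3 + HCl → NH4Cl
n(HCl) = 0.02611 × 0.1589 = 4.149 × 10^-3 mol
n(NH3) in the aliquot = 4.149 × 10^-3 mol (1:1 ratio)
[NH3]_dilute = 4.149 × 10^-3 / 0.02500 = 0.1660 mol/L
Dilution factor = 500.0 / 9.998 = 50.01
[NH3]_stock = 0.1660 × 50.01 = 8.299 mol/L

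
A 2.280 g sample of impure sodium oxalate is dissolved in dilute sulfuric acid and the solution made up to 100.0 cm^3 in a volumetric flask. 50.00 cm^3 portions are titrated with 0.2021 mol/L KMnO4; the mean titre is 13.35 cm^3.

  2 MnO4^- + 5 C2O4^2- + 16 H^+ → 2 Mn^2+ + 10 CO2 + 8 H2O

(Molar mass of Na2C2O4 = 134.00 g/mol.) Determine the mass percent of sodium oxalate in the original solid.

79.28 %

n(KMnO4) per titration = 0.01335 × 0.2021 = 2.698 × 10^-3 mol
From the 5:2 ratio, n(Na2C2O4) in each aliquot = 5/2 × 2.698 × 10^-3 = 6.745 × 10^-3 mol
n(Na2C2O4) in the whole flask = 6.745 × 10^-3 × 100.0/50.00 = 0.01349 mol
mass of Na2C2O4 = 0.01349 × 134.00 = 1.808 g
% Na2C2O4 = 1.808 / 2.280 × 100 = 79.28 %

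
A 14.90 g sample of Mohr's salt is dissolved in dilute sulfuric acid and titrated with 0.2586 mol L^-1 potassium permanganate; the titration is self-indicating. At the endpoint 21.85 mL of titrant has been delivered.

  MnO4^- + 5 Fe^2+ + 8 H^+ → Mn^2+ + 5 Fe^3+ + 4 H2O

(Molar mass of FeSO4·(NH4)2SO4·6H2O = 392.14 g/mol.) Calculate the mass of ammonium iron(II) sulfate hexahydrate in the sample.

n(KMnO4) = 0.02185 L × 0.2586 mol/L = 5.650 × 10^-3 mol
From the 5:1 ratio, n(FeSO4·(NH4)2SO4·6H2O) = 5/1 × 5.650 × 10^-3 = 0.02825 mol
mass of FeSO4·(NH4)2SO4·6H2O = 0.02825 × 392.14 g/mol = 11.08 g

11.08 g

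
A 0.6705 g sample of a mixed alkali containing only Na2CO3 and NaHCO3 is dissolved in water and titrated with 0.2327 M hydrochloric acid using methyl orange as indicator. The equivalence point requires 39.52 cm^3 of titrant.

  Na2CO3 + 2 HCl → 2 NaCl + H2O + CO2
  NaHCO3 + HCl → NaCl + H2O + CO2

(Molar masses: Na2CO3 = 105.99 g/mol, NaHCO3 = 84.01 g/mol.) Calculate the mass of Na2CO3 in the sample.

0.1744 g

n(HCl) = 0.03952 × 0.2327 = 9.196 × 10^-3 mol
Let x = n(Na2CO3), y = n(NaHCO3).
Titrant: 2x + 1y = 9.196 × 10^-3;  mass: 105.99x + 84.01y = 0.6705
Solving, x = 1.646 × 10^-3 mol, y = 5.905 × 10^-3 mol
mass of Na2CO3 = 1.646 × 10^-3 × 105.99 = 0.1744 g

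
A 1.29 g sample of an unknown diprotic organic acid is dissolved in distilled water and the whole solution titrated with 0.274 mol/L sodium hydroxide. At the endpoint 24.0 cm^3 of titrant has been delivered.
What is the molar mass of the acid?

n(NaOH) = 0.0240 L × 0.274 mol/L = 6.58 × 10^-3 mol
From the 1:2 ratio, n(H2A) = 1/2 × 6.58 × 10^-3 = 3.29 × 10^-3 mol
M = m / n = 1.29 g / 3.29 × 10^-3 mol = 392 g/mol

392 g/mol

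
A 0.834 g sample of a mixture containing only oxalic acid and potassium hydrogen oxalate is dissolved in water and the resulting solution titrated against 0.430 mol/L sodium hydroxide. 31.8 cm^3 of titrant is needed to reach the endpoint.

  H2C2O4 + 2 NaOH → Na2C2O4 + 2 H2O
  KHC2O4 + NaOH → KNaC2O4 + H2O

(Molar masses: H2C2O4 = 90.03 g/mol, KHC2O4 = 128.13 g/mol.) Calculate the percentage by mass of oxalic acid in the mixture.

n(NaOH) = 0.0318 × 0.430 = 0.0137 mol
Let x = n(H2C2O4), y = n(KHC2O4).
Titrant: 2x + 1y = 0.0137;  mass: 90.03x + 128.13y = 0.834
Solving, x = 5.52 × 10^-3 mol, y = 2.63 × 10^-3 mol
mass of H2C2O4 = 5.52 × 10^-3 × 90.03 = 0.497 g
% H2C2O4 = 0.497 / 0.834 × 100 = 59.6 %

59.6 %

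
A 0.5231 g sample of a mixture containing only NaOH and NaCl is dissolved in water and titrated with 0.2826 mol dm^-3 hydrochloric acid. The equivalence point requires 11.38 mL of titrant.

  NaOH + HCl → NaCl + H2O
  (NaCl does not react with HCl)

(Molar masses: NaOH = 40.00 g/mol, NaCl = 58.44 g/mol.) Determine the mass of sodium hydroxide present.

n(HCl) = 0.01138 × 0.2826 = 3.216 × 10^-3 mol
Let x = n(NaOH), y = n(NaCl).
Titrant: 1x = 3.216 × 10^-3;  mass: 40.00x + 58.44y = 0.5231
Solving, x = 3.216 × 10^-3 mol, y = 6.750 × 10^-3 mol
mass of NaOH = 3.216 × 10^-3 × 40.00 = 0.1286 g

0.1286 g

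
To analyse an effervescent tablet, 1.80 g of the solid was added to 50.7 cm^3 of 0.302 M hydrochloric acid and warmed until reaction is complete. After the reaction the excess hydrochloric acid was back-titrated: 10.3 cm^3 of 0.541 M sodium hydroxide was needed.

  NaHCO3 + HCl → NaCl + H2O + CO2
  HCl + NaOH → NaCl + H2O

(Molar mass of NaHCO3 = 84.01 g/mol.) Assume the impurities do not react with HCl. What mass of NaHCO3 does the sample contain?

0.818 g

n(HCl) added = 0.0507 × 0.302 = 0.0153 mol
n(NaOH) used in back-titration = 0.0103 × 0.541 = 5.57 × 10^-3 mol
n(HCl) left over = 5.57 × 10^-3 mol (1:1 ratio)
n(HCl) consumed by analyte = 0.0153 − 5.57 × 10^-3 = 9.74 × 10^-3 mol
n(NaHCO3) = 9.74 × 10^-3 mol (1:1 ratio)
mass of NaHCO3 = 9.74 × 10^-3 × 84.01 = 0.818 g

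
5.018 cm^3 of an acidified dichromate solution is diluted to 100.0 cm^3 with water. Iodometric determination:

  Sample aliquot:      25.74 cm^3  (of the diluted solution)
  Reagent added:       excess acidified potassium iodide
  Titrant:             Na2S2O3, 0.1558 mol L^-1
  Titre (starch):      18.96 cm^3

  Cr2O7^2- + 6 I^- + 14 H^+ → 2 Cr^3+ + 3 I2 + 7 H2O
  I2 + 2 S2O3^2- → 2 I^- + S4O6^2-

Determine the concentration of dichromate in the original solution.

n(S2O3^2-) = 0.01896 × 0.1558 = 2.954 × 10^-3 mol
n(I2) = n(S2O3^2-)/2 = 1.477 × 10^-3 mol
From the 1:3 ratio, n(Cr2O7^2-) in the aliquot = 1/3 × 1.477 × 10^-3 = 4.923 × 10^-4 mol
[Cr2O7^2-]_dilute = 4.923 × 10^-4 / 0.02574 = 0.01913 mol/L
[Cr2O7^2-]_original = 0.01913 × 100.0/5.018 = 0.3812 mol/L

0.3812 mol/L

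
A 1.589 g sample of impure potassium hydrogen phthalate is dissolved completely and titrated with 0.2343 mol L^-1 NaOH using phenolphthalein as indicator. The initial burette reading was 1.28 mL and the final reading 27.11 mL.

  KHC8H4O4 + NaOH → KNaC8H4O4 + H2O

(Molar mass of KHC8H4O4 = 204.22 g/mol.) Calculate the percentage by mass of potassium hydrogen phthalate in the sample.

77.78 %

n(NaOH) = 0.02583 L × 0.2343 mol/L = 6.052 × 10^-3 mol
n(KHC8H4O4) = 6.052 × 10^-3 mol (1:1 ratio)
mass of KHC8H4O4 = 6.052 × 10^-3 × 204.22 g/mol = 1.236 g
% KHC8H4O4 = 1.236 / 1.589 × 100 = 77.78 %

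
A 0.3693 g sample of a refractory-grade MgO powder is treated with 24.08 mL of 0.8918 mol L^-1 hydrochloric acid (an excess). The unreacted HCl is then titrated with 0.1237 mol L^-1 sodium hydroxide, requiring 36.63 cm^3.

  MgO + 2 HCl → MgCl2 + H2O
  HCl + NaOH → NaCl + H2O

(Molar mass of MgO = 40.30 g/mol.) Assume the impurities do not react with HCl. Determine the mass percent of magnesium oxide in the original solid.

92.45 %

n(HCl) added = 0.02408 × 0.8918 = 0.02147 mol
n(NaOH) used in back-titration = 0.03663 × 0.1237 = 4.531 × 10^-3 mol
n(HCl) left over = 4.531 × 10^-3 mol (1:1 ratio)
n(HCl) consumed by analyte = 0.02147 − 4.531 × 10^-3 = 0.01694 mol
From the 1:2 ratio, n(MgO) = 1/2 × 0.01694 = 8.472 × 10^-3 mol
mass of MgO = 8.472 × 10^-3 × 40.30 = 0.3414 g
% MgO = 0.3414 / 0.3693 × 100 = 92.45 %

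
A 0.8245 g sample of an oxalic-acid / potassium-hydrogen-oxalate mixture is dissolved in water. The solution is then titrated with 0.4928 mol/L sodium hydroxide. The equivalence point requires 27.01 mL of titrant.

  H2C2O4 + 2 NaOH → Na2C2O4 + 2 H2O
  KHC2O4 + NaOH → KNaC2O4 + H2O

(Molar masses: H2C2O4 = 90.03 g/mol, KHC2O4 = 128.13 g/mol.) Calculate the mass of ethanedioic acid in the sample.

0.4771 g

n(NaOH) = 0.02701 × 0.4928 = 0.01331 mol
Let x = n(H2C2O4), y = n(KHC2O4).
Titrant: 2x + 1y = 0.01331;  mass: 90.03x + 128.13y = 0.8245
Solving, x = 5.300 × 10^-3 mol, y = 2.711 × 10^-3 mol
mass of H2C2O4 = 5.300 × 10^-3 × 90.03 = 0.4771 g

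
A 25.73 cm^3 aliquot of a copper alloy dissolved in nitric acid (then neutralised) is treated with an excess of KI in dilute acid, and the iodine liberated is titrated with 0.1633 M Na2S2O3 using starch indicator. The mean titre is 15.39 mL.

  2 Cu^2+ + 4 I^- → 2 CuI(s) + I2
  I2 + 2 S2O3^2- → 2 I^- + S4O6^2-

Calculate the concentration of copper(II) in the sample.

0.09768 M

n(S2O3^2-) = 0.01539 × 0.1633 = 2.513 × 10^-3 mol
n(I2) = n(S2O3^2-)/2 = 1.257 × 10^-3 mol
From the 2:1 ratio, n(Cu2+) in the aliquot = 2/1 × 1.257 × 10^-3 = 2.513 × 10^-3 mol
[Cu2+] = 2.513 × 10^-3 / 0.02573 = 0.09768 mol/L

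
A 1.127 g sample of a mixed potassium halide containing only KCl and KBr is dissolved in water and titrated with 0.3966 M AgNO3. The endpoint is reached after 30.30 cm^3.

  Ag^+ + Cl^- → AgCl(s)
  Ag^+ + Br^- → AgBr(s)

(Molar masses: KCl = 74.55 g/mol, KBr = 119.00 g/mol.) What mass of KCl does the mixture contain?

0.5082 g

n(AgNO3) = 0.03030 × 0.3966 = 0.01202 mol
Let x = n(KCl), y = n(KBr).
Titrant: 1x + 1y = 0.01202;  mass: 74.55x + 119.00y = 1.127
Solving, x = 6.817 × 10^-3 mol, y = 5.200 × 10^-3 mol
mass of KCl = 6.817 × 10^-3 × 74.55 = 0.5082 g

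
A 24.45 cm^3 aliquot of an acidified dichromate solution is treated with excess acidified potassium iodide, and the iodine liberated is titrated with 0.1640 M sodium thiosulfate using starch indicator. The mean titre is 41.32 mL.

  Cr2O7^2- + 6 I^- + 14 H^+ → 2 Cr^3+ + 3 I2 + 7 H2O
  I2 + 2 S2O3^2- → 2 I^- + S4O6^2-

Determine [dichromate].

n(S2O3^2-) = 0.04132 × 0.1640 = 6.776 × 10^-3 mol
n(I2) = n(S2O3^2-)/2 = 3.388 × 10^-3 mol
From the 1:3 ratio, n(Cr2O7^2-) in the aliquot = 1/3 × 3.388 × 10^-3 = 1.129 × 10^-3 mol
[Cr2O7^2-] = 1.129 × 10^-3 / 0.02445 = 0.04619 mol/L

0.04619 M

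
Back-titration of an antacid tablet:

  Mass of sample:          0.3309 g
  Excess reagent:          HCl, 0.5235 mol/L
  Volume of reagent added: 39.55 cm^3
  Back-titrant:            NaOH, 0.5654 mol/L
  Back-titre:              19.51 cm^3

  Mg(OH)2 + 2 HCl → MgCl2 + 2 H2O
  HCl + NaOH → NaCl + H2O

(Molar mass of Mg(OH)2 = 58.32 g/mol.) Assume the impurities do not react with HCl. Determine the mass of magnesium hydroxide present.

n(HCl) added = 0.03955 × 0.5235 = 0.02070 mol
n(NaOH) used in back-titration = 0.01951 × 0.5654 = 0.01103 mol
n(HCl) left over = 0.01103 mol (1:1 ratio)
n(HCl) consumed by analyte = 0.02070 − 0.01103 = 9.673 × 10^-3 mol
From the 1:2 ratio, n(Mg(OH)2) = 1/2 × 9.673 × 10^-3 = 4.837 × 10^-3 mol
mass of Mg(OH)2 = 4.837 × 10^-3 × 58.32 = 0.2821 g

0.2821 g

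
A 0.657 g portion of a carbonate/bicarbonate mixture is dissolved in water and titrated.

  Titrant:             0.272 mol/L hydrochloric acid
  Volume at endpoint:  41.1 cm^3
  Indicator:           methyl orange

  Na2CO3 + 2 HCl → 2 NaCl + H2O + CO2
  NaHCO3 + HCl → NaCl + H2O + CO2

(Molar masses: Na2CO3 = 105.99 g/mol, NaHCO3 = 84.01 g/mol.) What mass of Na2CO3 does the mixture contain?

n(HCl) = 0.0411 × 0.272 = 0.0112 mol
Let x = n(Na2CO3), y = n(NaHCO3).
Titrant: 2x + 1y = 0.0112;  mass: 105.99x + 84.01y = 0.657
Solving, x = 4.55 × 10^-3 mol, y = 2.08 × 10^-3 mol
mass of Na2CO3 = 4.55 × 10^-3 × 105.99 = 0.482 g

0.482 g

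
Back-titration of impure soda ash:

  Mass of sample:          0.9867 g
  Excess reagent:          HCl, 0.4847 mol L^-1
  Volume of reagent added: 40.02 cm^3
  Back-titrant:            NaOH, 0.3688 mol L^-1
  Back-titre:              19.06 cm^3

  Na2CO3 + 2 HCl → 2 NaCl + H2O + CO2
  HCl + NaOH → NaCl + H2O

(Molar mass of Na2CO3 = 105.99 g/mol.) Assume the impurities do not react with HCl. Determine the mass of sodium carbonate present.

n(HCl) added = 0.04002 × 0.4847 = 0.01940 mol
n(NaOH) used in back-titration = 0.01906 × 0.3688 = 7.029 × 10^-3 mol
n(HCl) left over = 7.029 × 10^-3 mol (1:1 ratio)
n(HCl) consumed by analyte = 0.01940 − 7.029 × 10^-3 = 0.01237 mol
From the 1:2 ratio, n(Na2CO3) = 1/2 × 0.01237 = 6.184 × 10^-3 mol
mass of Na2CO3 = 6.184 × 10^-3 × 105.99 = 0.6555 g

0.6555 g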